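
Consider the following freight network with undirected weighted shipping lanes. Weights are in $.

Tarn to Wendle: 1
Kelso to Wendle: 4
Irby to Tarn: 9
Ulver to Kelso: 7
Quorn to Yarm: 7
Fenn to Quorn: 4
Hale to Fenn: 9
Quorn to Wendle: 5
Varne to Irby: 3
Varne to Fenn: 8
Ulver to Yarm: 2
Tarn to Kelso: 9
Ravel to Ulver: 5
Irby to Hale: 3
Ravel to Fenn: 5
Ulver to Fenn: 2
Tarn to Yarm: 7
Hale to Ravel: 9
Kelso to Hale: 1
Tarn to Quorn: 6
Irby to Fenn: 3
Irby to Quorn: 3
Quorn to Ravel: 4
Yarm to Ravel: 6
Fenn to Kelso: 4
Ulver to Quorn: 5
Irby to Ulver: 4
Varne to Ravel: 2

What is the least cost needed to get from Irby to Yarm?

Shortest distances from Irby:
Irby: 0
Varne: 3  (via Irby)
Hale: 3  (via Irby)
Fenn: 3  (via Irby)
Quorn: 3  (via Irby)
Kelso: 4  (via Hale)
Ulver: 4  (via Irby)
Ravel: 5  (via Varne)
Yarm: 6  (via Ulver)
Shortest route: Irby → Ulver → Yarm = $6.

$6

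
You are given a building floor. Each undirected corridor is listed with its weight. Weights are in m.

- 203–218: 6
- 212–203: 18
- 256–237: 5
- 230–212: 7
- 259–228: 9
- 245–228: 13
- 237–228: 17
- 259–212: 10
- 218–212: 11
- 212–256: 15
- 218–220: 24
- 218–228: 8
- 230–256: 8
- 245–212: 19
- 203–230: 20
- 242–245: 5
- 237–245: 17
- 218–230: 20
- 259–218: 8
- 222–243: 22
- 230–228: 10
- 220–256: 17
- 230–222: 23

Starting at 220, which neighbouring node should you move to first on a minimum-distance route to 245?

Candidate routes:
220 - 256 - 230 - 228 - 245: 17+8+10+13 = 48
220 - 256 - 237 - 245: 17+5+17 = 39
220 - 218 - 228 - 245: 24+8+13 = 45
Cheapest is 220 - 256 - 237 - 245 at 39 m.
So from 220 the first move is to 256.

256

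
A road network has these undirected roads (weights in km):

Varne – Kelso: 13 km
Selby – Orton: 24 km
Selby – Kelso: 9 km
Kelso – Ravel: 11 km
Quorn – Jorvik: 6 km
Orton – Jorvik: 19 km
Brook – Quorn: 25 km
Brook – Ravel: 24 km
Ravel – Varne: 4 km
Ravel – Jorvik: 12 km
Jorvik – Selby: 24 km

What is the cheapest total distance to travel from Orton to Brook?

50 km

Candidate routes:
Orton → Jorvik → Ravel → Brook: 19+12+24 = 55
Orton → Jorvik → Quorn → Brook: 19+6+25 = 50
The minimum is 50 km via Orton → Jorvik → Quorn → Brook.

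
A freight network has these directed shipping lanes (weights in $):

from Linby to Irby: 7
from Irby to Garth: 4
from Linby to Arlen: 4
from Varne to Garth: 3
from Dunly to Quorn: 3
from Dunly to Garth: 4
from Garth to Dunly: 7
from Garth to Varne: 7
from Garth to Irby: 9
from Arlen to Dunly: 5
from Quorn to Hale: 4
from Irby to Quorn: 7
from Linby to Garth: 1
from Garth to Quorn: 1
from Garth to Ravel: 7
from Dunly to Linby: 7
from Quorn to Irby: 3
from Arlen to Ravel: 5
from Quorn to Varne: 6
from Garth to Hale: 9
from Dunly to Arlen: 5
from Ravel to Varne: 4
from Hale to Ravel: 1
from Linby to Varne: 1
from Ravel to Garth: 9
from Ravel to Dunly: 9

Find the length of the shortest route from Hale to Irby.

$12

Shortest distances from Hale:
Hale: 0
Ravel: 1  (via Hale)
Varne: 5  (via Ravel)
Garth: 8  (via Varne)
Quorn: 9  (via Garth)
Dunly: 10  (via Ravel)
Irby: 12  (via Quorn)
Shortest route: Hale → Ravel → Varne → Garth → Quorn → Irby = $12.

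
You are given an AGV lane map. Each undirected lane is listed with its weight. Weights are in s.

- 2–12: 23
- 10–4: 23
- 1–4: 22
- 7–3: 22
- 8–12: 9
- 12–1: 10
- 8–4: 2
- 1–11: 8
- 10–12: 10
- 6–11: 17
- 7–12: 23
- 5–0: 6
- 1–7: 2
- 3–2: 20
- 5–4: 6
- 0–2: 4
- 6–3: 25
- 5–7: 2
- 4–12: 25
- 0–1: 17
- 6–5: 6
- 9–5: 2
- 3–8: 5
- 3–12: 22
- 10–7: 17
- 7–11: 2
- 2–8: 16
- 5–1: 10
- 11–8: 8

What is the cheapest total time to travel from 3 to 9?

15 s

Compare a few routes:
3 - 8 - 11 - 7 - 5 - 9: 5+8+2+2+2 = 19
3 - 8 - 4 - 5 - 9: 5+2+6+2 = 15
3 - 7 - 5 - 9: 22+2+2 = 26
Cheapest is 3 - 8 - 4 - 5 - 9 at 15 s.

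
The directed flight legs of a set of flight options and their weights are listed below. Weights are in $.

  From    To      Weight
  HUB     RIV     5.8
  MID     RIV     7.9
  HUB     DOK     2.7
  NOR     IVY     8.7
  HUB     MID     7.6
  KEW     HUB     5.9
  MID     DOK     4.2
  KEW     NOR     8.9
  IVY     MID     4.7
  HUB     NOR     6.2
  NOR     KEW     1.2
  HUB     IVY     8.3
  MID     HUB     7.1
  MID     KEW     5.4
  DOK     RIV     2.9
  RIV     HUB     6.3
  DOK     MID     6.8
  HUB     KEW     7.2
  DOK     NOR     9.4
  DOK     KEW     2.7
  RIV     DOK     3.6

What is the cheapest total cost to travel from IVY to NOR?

$18

Running Dijkstra from IVY:
IVY: 0
MID: 4.7  (via IVY)
DOK: 8.9  (via MID)
KEW: 10.1  (via MID)
RIV: 11.8  (via DOK)
HUB: 11.8  (via MID)
NOR: 18  (via HUB)
Shortest route: IVY–MID–HUB–NOR = $18.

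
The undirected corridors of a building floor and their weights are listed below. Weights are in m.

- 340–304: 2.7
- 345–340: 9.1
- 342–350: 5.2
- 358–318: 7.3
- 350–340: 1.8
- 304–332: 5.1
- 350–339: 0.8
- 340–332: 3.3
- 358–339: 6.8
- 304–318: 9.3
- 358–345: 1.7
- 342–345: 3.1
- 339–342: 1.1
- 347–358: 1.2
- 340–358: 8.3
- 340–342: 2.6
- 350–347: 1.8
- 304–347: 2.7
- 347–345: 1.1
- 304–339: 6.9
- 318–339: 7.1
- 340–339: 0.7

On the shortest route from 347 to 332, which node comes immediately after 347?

350

Enumerating some paths:
347 - 304 - 332: 2.7+5.1 = 7.8
347 - 350 - 340 - 332: 1.8+1.8+3.3 = 6.9
347 - 350 - 339 - 340 - 332: 1.8+0.8+0.7+3.3 = 6.6
The minimum is 6.6 m via 347 - 350 - 339 - 340 - 332.
So from 347 the first move is to 350.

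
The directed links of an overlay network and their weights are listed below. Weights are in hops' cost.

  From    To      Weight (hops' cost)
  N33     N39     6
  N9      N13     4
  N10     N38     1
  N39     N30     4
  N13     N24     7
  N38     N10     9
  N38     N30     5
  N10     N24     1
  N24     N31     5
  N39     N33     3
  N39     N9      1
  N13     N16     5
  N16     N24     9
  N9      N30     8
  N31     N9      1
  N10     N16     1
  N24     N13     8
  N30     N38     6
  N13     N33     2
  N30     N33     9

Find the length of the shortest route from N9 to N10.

23 hops' cost

Shortest distances from N9:
N9: 0
N13: 4  (via N9)
N33: 6  (via N13)
N30: 8  (via N9)
N16: 9  (via N13)
N24: 11  (via N13)
N39: 12  (via N33)
N38: 14  (via N30)
N31: 16  (via N24)
N10: 23  (via N38)
Shortest route: N9 → N30 → N38 → N10 = 23 hops' cost.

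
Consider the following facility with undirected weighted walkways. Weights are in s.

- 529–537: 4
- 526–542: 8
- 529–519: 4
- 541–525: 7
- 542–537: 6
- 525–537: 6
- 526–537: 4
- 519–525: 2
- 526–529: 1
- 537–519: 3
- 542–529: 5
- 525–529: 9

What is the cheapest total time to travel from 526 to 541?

14 s

Candidate routes:
526 - 529 - 537 - 519 - 525 - 541: 1+4+3+2+7 = 17
526 - 537 - 519 - 525 - 541: 4+3+2+7 = 16
526 - 529 - 519 - 525 - 541: 1+4+2+7 = 14
The minimum is 14 s via 526 - 529 - 519 - 525 - 541.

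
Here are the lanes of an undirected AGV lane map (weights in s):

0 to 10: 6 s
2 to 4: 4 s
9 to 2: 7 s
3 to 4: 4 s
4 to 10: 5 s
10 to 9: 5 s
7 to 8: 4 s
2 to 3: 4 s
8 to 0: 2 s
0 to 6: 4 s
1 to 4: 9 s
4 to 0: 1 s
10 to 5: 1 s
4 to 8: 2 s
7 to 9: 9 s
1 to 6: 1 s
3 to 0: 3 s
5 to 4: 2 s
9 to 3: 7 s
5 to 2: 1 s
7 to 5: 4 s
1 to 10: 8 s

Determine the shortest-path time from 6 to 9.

Settle nodes by increasing distance from 6:
6: 0
1: 1  (via 6)
0: 4  (via 6)
4: 5  (via 0)
8: 6  (via 0)
3: 7  (via 0)
5: 7  (via 4)
2: 8  (via 5)
10: 8  (via 5)
7: 10  (via 8)
9: 13  (via 10)
Shortest route: 6–0–4–5–10–9 = 13 s.

13 s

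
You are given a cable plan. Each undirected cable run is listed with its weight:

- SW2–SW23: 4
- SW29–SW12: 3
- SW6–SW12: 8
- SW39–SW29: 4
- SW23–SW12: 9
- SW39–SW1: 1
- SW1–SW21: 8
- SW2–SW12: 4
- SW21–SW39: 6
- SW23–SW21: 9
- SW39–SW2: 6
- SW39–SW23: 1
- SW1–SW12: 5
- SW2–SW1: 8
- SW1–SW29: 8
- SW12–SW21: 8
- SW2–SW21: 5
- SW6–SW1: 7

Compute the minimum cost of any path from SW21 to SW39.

Compare a few routes:
SW21–SW1–SW39: 8+1 = 9
SW21–SW39: 6 = 6
The minimum is 6 via SW21–SW39.

6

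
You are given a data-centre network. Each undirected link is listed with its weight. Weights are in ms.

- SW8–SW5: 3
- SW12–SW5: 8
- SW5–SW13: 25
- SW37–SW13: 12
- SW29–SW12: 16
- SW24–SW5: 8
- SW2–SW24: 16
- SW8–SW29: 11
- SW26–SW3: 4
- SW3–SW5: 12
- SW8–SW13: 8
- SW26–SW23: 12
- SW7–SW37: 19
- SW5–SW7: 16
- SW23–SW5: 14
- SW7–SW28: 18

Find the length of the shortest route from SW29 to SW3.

Running Dijkstra from SW29:
SW29: 0
SW8: 11  (via SW29)
SW5: 14  (via SW8)
SW12: 16  (via SW29)
SW13: 19  (via SW8)
SW24: 22  (via SW5)
SW3: 26  (via SW5)
Shortest route: SW29–SW8–SW5–SW3 = 26 ms.

26 ms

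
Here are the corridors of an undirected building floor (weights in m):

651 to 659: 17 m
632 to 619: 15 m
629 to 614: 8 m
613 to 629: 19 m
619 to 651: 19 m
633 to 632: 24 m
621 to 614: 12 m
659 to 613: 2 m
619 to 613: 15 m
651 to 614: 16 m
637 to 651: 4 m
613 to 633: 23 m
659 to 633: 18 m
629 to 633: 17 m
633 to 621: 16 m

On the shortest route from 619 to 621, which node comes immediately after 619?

Enumerating some paths:
619–651–614–621: 19+16+12 = 47
619–613–659–633–621: 15+2+18+16 = 51
619–613–629–614–621: 15+19+8+12 = 54
619–613–633–621: 15+23+16 = 54
The minimum is 47 m via 619–651–614–621.
So from 619 the first move is to 651.

651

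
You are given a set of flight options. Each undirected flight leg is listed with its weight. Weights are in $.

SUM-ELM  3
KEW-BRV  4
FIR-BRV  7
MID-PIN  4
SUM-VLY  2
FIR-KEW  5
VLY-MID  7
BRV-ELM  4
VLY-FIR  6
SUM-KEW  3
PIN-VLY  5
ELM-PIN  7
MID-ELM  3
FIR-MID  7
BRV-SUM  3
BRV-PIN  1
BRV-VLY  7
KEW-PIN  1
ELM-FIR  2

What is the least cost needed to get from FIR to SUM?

$5

Running Dijkstra from FIR:
FIR: 0
ELM: 2  (via FIR)
MID: 5  (via ELM)
KEW: 5  (via FIR)
SUM: 5  (via ELM)
Shortest route: FIR → ELM → SUM = $5.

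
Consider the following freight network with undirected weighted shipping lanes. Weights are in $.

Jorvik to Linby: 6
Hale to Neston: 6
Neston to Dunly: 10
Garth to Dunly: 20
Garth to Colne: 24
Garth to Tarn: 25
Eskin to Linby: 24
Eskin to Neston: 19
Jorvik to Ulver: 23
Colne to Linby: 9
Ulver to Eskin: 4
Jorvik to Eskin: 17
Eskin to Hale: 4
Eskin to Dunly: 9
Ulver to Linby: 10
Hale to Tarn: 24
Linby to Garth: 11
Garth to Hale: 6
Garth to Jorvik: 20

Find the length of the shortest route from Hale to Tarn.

$24

Running Dijkstra from Hale:
Hale: 0
Eskin: 4  (via Hale)
Garth: 6  (via Hale)
Neston: 6  (via Hale)
Ulver: 8  (via Eskin)
Dunly: 13  (via Eskin)
Linby: 17  (via Garth)
Jorvik: 21  (via Eskin)
Tarn: 24  (via Hale)
Shortest route: Hale–Tarn = $24.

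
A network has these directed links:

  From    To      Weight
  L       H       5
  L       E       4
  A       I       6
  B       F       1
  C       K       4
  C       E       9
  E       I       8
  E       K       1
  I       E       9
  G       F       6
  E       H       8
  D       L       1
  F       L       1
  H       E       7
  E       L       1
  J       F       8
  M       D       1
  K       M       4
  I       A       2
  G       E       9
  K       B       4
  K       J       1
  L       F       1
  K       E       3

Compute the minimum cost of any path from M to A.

Enumerating some paths:
M - D - L - H - E - I - A: 1+1+5+7+8+2 = 24
M - D - L - E - I - A: 1+1+4+8+2 = 16
The minimum is 16 via M - D - L - E - I - A.

16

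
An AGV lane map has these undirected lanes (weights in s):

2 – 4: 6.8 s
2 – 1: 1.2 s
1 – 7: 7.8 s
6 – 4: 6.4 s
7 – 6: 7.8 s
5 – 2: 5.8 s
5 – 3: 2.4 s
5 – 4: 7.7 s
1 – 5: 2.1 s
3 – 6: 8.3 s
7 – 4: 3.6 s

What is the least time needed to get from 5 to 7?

Candidate routes:
5 - 4 - 7: 7.7+3.6 = 11.3
5 - 1 - 7: 2.1+7.8 = 9.9
5 - 1 - 2 - 4 - 7: 2.1+1.2+6.8+3.6 = 13.7
The minimum is 9.9 s via 5 - 1 - 7.

9.9 s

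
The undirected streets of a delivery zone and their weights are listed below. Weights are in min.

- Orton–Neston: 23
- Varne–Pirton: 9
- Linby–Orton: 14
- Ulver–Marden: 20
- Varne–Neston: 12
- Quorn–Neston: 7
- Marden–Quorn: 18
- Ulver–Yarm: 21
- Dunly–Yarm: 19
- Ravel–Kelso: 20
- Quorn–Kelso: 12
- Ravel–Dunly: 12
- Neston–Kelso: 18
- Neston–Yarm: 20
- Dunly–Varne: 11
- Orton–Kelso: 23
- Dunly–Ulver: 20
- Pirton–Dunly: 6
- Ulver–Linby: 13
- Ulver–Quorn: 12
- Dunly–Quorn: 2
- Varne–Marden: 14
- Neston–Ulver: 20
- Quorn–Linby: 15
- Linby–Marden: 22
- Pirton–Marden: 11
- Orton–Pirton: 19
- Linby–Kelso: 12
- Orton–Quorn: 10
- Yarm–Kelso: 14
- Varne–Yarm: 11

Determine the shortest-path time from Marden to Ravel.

29 min

Candidate routes:
Marden–Varne–Pirton–Dunly–Ravel: 14+9+6+12 = 41
Marden–Varne–Dunly–Ravel: 14+11+12 = 37
Marden–Quorn–Dunly–Ravel: 18+2+12 = 32
Marden–Pirton–Dunly–Ravel: 11+6+12 = 29
Cheapest is Marden–Pirton–Dunly–Ravel at 29 min.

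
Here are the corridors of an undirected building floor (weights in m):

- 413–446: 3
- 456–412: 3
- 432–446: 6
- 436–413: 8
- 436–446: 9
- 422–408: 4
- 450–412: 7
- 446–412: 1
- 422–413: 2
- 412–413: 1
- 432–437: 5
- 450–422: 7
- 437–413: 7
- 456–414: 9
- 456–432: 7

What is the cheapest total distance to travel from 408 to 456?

10 m

Shortest distances from 408:
408: 0
422: 4  (via 408)
413: 6  (via 422)
412: 7  (via 413)
446: 8  (via 412)
456: 10  (via 412)
Shortest route: 408–422–413–412–456 = 10 m.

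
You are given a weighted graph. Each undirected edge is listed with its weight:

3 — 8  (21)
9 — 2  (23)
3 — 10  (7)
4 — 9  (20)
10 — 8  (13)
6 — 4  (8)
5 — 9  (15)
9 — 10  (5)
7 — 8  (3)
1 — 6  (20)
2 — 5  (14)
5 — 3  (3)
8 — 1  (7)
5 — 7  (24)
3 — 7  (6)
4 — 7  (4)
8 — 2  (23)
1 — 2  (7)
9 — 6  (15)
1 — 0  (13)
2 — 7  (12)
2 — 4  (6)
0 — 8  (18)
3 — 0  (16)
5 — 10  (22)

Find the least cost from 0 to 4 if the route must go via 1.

26

Shortest 0→1: 0 → 1 = 13
Best 1 to 4: 1 → 2 → 4 costing 13
Total via 1: 13 + 13 = 26.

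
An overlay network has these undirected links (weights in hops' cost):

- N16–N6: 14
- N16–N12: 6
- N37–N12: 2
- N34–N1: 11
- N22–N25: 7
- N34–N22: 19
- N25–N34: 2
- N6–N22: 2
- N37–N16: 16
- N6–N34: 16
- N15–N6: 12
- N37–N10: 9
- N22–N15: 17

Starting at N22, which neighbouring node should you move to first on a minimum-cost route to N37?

N6

Enumerating some paths:
N22 → N6 → N16 → N37: 2+14+16 = 32
N22 → N6 → N16 → N12 → N37: 2+14+6+2 = 24
N22 → N25 → N34 → N6 → N16 → N12 → N37: 7+2+16+14+6+2 = 47
The minimum is 24 hops' cost via N22 → N6 → N16 → N12 → N37.
So from N22 the first move is to N6.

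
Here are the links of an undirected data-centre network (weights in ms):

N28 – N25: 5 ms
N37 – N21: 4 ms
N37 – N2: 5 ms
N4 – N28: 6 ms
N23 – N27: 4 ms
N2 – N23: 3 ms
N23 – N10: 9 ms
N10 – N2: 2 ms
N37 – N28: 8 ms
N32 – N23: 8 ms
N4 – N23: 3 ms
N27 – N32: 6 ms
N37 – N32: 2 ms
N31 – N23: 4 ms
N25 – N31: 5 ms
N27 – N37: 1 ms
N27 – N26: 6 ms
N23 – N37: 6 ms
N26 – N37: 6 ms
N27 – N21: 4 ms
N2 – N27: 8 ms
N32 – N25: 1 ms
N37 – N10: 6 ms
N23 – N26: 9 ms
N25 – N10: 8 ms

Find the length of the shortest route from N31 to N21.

12 ms

Candidate routes:
N31 - N25 - N32 - N37 - N27 - N21: 5+1+2+1+4 = 13
N31 - N23 - N27 - N37 - N21: 4+4+1+4 = 13
N31 - N25 - N32 - N37 - N21: 5+1+2+4 = 12
Cheapest is N31 - N25 - N32 - N37 - N21 at 12 ms.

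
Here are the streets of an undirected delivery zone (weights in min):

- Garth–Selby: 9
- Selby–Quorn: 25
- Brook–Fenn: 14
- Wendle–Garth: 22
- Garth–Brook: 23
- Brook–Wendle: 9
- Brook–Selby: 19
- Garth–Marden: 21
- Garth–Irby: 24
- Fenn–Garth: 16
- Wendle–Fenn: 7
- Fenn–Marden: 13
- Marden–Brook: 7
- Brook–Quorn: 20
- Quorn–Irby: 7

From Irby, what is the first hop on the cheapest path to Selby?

Compare a few routes:
Irby–Garth–Selby: 24+9 = 33
Irby–Quorn–Selby: 7+25 = 32
Cheapest is Irby–Quorn–Selby at 32 min.
So from Irby the first move is to Quorn.

Quorn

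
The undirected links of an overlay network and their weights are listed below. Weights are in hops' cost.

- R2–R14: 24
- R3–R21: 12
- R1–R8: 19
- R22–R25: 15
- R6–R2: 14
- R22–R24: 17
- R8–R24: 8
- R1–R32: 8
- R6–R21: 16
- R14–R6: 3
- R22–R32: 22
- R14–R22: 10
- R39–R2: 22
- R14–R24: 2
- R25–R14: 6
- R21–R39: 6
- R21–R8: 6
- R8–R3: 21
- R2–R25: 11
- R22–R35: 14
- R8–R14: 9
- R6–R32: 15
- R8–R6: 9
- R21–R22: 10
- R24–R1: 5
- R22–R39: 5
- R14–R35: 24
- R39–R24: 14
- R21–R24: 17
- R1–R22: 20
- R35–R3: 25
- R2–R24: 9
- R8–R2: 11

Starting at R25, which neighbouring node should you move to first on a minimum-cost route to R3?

Compare a few routes:
R25 - R14 - R8 - R21 - R3: 6+9+6+12 = 33
R25 - R14 - R24 - R8 - R21 - R3: 6+2+8+6+12 = 34
Cheapest is R25 - R14 - R8 - R21 - R3 at 33 hops' cost.
So from R25 the first move is to R14.

R14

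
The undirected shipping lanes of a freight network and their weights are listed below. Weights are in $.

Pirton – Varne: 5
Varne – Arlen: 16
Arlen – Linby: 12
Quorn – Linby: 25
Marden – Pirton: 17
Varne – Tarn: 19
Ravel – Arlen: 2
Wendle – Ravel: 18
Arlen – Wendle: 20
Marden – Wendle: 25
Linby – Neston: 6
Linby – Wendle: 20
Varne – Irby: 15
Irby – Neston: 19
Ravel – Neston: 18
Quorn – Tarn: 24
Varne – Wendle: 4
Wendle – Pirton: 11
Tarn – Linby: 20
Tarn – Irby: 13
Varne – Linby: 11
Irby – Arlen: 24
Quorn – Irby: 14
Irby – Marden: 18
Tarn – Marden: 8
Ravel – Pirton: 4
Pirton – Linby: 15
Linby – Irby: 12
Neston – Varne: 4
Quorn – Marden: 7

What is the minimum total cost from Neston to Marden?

Settle nodes by increasing distance from Neston:
Neston: 0
Varne: 4  (via Neston)
Linby: 6  (via Neston)
Wendle: 8  (via Varne)
Pirton: 9  (via Varne)
Ravel: 13  (via Pirton)
Arlen: 15  (via Ravel)
Irby: 18  (via Linby)
Tarn: 23  (via Varne)
Marden: 26  (via Pirton)
Shortest route: Neston → Varne → Pirton → Marden = $26.

$26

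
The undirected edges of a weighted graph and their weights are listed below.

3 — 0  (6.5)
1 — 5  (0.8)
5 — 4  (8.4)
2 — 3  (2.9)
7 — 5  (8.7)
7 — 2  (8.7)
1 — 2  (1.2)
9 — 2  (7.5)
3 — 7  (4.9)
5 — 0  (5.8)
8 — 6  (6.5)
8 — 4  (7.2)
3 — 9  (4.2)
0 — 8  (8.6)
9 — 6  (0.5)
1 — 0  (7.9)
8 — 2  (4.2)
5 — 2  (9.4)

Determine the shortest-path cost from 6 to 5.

Shortest distances from 6:
6: 0
9: 0.5  (via 6)
3: 4.7  (via 9)
8: 6.5  (via 6)
2: 7.6  (via 3)
1: 8.8  (via 2)
5: 9.6  (via 1)
Shortest route: 6–9–3–2–1–5 = 9.6.

9.6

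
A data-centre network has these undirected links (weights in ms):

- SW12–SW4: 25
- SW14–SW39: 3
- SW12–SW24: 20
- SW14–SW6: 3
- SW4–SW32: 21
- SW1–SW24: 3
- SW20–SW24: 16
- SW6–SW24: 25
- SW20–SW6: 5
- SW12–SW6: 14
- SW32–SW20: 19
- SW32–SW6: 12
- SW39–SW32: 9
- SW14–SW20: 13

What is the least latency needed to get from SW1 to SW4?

48 ms

Compare a few routes:
SW1 - SW24 - SW20 - SW6 - SW32 - SW4: 3+16+5+12+21 = 57
SW1 - SW24 - SW20 - SW32 - SW4: 3+16+19+21 = 59
SW1 - SW24 - SW12 - SW4: 3+20+25 = 48
The minimum is 48 ms via SW1 - SW24 - SW12 - SW4.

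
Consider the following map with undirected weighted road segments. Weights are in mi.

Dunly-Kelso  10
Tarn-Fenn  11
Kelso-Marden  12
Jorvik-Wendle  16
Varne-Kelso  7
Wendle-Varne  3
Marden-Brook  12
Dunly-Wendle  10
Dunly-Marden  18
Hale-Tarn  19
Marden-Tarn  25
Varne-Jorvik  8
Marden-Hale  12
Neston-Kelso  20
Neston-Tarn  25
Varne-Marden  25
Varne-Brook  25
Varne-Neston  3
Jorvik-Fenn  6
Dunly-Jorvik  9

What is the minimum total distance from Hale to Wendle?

Shortest distances from Hale:
Hale: 0
Marden: 12  (via Hale)
Tarn: 19  (via Hale)
Kelso: 24  (via Marden)
Brook: 24  (via Marden)
Fenn: 30  (via Tarn)
Dunly: 30  (via Marden)
Varne: 31  (via Kelso)
Neston: 34  (via Varne)
Wendle: 34  (via Varne)
Shortest route: Hale → Marden → Kelso → Varne → Wendle = 34 mi.

34 mi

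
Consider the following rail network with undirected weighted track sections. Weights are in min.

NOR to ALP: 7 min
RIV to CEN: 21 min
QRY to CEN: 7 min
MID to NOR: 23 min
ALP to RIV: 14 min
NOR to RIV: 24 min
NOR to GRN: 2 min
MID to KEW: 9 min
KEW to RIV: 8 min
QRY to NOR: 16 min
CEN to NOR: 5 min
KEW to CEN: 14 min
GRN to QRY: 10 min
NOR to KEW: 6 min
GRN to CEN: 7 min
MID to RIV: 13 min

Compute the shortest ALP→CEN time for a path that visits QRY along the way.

26 min

Best ALP to QRY: ALP–NOR–GRN–QRY costing 19
Shortest QRY→CEN: QRY–CEN = 7
Total via QRY: 19 + 7 = 26 min.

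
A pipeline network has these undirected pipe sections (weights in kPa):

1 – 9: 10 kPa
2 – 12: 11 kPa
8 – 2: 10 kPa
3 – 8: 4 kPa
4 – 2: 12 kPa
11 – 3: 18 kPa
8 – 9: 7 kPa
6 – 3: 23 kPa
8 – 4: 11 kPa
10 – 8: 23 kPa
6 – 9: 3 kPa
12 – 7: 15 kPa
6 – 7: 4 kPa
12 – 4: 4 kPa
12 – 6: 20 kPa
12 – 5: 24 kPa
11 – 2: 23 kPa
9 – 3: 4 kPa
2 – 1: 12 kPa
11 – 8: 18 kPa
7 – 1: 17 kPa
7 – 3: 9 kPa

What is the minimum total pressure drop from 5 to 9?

Candidate routes:
5 - 12 - 2 - 8 - 9: 24+11+10+7 = 52
5 - 12 - 4 - 8 - 3 - 9: 24+4+11+4+4 = 47
5 - 12 - 6 - 9: 24+20+3 = 47
5 - 12 - 4 - 8 - 9: 24+4+11+7 = 46
Cheapest is 5 - 12 - 4 - 8 - 9 at 46 kPa.

46 kPa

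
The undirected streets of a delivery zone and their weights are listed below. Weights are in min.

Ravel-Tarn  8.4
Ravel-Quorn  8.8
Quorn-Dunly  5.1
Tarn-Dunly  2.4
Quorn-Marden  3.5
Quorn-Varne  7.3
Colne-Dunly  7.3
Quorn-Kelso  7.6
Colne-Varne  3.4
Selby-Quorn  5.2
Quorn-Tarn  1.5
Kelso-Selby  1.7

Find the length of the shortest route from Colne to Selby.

Settle nodes by increasing distance from Colne:
Colne: 0
Varne: 3.4  (via Colne)
Dunly: 7.3  (via Colne)
Tarn: 9.7  (via Dunly)
Quorn: 10.7  (via Varne)
Marden: 14.2  (via Quorn)
Selby: 15.9  (via Quorn)
Shortest route: Colne → Varne → Quorn → Selby = 15.9 min.

15.9 min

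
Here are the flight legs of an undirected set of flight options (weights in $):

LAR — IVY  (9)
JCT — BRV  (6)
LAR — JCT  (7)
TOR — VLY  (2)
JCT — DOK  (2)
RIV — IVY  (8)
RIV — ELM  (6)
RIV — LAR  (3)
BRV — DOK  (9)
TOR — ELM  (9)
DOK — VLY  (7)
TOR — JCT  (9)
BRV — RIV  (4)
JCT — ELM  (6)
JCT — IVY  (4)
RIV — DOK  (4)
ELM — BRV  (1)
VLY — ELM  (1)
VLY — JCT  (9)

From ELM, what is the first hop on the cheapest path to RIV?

BRV

Enumerating some paths:
ELM - BRV - RIV: 1+4 = 5
ELM - JCT - DOK - RIV: 6+2+4 = 12
ELM - RIV: 6 = 6
Cheapest is ELM - BRV - RIV at $5.
So from ELM the first move is to BRV.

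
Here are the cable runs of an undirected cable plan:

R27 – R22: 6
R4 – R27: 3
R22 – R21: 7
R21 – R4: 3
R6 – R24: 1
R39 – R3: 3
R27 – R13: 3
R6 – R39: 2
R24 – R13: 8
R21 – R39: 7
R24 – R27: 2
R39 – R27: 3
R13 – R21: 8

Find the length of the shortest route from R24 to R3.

6

Settle nodes by increasing distance from R24:
R24: 0
R6: 1  (via R24)
R27: 2  (via R24)
R39: 3  (via R6)
R13: 5  (via R27)
R4: 5  (via R27)
R3: 6  (via R39)
Shortest route: R24 → R6 → R39 → R3 = 6.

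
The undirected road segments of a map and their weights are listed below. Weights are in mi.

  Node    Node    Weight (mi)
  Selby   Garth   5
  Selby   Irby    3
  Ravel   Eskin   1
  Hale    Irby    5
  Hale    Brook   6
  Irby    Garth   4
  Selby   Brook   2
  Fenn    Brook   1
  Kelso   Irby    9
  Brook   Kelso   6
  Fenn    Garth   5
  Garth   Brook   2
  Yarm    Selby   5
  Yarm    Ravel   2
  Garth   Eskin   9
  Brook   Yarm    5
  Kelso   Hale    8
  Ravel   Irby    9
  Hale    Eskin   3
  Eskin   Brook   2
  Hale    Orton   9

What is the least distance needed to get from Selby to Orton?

Candidate routes:
Selby–Irby–Hale–Orton: 3+5+9 = 17
Selby–Brook–Hale–Orton: 2+6+9 = 17
Selby–Brook–Eskin–Hale–Orton: 2+2+3+9 = 16
Cheapest is Selby–Brook–Eskin–Hale–Orton at 16 mi.

16 mi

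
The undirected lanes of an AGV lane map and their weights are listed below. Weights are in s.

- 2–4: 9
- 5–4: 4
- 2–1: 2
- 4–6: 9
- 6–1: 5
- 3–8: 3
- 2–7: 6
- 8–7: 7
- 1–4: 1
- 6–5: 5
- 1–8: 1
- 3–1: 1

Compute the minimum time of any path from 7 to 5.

Running Dijkstra from 7:
7: 0
2: 6  (via 7)
8: 7  (via 7)
1: 8  (via 2)
3: 9  (via 1)
4: 9  (via 1)
5: 13  (via 4)
Shortest route: 7 → 2 → 1 → 4 → 5 = 13 s.

13 s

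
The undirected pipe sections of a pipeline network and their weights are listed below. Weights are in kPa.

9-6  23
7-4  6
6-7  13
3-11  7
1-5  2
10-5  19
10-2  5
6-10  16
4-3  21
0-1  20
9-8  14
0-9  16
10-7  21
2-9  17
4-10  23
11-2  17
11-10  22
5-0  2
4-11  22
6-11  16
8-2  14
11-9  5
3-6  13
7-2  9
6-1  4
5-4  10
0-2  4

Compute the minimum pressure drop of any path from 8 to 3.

26 kPa

Settle nodes by increasing distance from 8:
8: 0
2: 14  (via 8)
9: 14  (via 8)
0: 18  (via 2)
10: 19  (via 2)
11: 19  (via 9)
5: 20  (via 0)
1: 22  (via 5)
7: 23  (via 2)
3: 26  (via 11)
Shortest route: 8 → 9 → 11 → 3 = 26 kPa.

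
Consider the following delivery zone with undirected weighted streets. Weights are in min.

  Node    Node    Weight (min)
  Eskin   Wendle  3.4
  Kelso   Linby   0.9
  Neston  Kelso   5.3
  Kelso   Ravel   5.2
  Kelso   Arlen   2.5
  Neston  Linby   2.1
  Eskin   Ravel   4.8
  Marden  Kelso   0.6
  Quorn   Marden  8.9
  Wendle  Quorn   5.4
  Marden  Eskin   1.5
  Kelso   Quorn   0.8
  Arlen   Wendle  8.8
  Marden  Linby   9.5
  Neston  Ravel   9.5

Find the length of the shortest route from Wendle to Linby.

Compare a few routes:
Wendle → Quorn → Kelso → Linby: 5.4+0.8+0.9 = 7.1
Wendle → Eskin → Marden → Kelso → Linby: 3.4+1.5+0.6+0.9 = 6.4
Cheapest is Wendle → Eskin → Marden → Kelso → Linby at 6.4 min.

6.4 min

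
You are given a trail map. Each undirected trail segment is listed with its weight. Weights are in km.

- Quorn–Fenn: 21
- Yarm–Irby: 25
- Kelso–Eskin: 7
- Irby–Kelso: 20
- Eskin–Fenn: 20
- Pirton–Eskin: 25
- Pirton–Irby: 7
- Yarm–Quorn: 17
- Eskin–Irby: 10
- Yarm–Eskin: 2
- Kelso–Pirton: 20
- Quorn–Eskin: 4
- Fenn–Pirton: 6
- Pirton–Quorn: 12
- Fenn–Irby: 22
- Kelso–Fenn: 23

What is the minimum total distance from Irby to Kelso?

17 km

Shortest distances from Irby:
Irby: 0
Pirton: 7  (via Irby)
Eskin: 10  (via Irby)
Yarm: 12  (via Eskin)
Fenn: 13  (via Pirton)
Quorn: 14  (via Eskin)
Kelso: 17  (via Eskin)
Shortest route: Irby–Eskin–Kelso = 17 km.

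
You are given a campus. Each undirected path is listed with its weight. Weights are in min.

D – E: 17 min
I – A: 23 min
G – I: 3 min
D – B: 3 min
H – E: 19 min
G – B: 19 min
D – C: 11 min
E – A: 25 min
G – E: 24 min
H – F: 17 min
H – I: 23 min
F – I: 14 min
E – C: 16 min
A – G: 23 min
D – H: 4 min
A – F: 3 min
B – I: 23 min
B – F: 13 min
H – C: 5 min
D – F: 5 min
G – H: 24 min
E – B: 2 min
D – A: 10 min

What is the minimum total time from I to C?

28 min

Running Dijkstra from I:
I: 0
G: 3  (via I)
F: 14  (via I)
A: 17  (via F)
D: 19  (via F)
B: 22  (via G)
H: 23  (via I)
E: 24  (via B)
C: 28  (via H)
Shortest route: I → H → C = 28 min.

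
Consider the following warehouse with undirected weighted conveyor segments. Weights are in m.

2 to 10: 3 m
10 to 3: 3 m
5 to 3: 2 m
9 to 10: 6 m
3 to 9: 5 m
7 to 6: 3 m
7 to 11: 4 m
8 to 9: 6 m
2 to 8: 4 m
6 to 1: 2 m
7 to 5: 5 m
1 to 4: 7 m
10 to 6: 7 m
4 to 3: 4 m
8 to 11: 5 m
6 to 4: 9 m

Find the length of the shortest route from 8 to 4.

14 m

Enumerating some paths:
8 → 2 → 10 → 3 → 4: 4+3+3+4 = 14
8 → 9 → 3 → 4: 6+5+4 = 15
The minimum is 14 m via 8 → 2 → 10 → 3 → 4.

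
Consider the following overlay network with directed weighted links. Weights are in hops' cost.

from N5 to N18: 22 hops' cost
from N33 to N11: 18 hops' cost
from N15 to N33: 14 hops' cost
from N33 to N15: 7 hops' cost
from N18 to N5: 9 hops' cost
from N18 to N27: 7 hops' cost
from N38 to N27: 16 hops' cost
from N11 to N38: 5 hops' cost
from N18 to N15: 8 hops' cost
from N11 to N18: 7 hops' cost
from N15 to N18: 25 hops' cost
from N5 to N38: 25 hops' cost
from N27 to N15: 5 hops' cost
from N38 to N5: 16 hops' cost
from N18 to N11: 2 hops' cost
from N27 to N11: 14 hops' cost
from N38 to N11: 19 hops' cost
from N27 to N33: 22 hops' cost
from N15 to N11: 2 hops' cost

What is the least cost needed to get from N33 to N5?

25 hops' cost

Compare a few routes:
N33–N15–N11–N18–N5: 7+2+7+9 = 25
N33–N11–N38–N5: 18+5+16 = 39
N33–N15–N11–N38–N5: 7+2+5+16 = 30
N33–N11–N18–N5: 18+7+9 = 34
Cheapest is N33–N15–N11–N18–N5 at 25 hops' cost.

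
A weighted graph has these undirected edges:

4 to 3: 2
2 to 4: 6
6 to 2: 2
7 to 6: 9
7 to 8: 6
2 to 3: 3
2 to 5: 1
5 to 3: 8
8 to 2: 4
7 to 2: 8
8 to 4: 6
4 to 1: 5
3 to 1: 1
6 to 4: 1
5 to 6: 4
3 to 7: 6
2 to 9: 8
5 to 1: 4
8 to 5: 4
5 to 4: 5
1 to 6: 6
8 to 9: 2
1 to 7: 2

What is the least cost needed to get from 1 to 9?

Candidate routes:
1 → 5 → 2 → 8 → 9: 4+1+4+2 = 11
1 → 3 → 2 → 5 → 8 → 9: 1+3+1+4+2 = 11
1 → 7 → 8 → 9: 2+6+2 = 10
1 → 3 → 4 → 8 → 9: 1+2+6+2 = 11
The minimum is 10 via 1 → 7 → 8 → 9.

10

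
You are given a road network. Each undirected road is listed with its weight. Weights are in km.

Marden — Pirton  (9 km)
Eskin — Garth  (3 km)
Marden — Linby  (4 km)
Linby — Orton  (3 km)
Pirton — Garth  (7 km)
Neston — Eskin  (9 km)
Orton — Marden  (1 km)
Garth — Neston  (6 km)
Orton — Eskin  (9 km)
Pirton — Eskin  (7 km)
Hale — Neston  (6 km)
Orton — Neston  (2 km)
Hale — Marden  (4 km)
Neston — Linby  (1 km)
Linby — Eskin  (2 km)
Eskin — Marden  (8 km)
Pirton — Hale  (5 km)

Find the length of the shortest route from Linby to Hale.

Running Dijkstra from Linby:
Linby: 0
Neston: 1  (via Linby)
Eskin: 2  (via Linby)
Orton: 3  (via Linby)
Marden: 4  (via Linby)
Garth: 5  (via Eskin)
Hale: 7  (via Neston)
Shortest route: Linby–Neston–Hale = 7 km.

7 km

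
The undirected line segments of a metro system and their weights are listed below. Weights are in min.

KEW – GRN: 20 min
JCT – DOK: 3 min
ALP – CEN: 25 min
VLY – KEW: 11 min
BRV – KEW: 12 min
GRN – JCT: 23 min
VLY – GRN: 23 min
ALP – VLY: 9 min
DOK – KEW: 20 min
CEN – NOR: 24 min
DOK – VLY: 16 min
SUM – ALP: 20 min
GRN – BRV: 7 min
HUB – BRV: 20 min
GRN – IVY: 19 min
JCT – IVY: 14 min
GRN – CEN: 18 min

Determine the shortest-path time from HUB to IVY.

46 min

Settle nodes by increasing distance from HUB:
HUB: 0
BRV: 20  (via HUB)
GRN: 27  (via BRV)
KEW: 32  (via BRV)
VLY: 43  (via KEW)
CEN: 45  (via GRN)
IVY: 46  (via GRN)
Shortest route: HUB–BRV–GRN–IVY = 46 min.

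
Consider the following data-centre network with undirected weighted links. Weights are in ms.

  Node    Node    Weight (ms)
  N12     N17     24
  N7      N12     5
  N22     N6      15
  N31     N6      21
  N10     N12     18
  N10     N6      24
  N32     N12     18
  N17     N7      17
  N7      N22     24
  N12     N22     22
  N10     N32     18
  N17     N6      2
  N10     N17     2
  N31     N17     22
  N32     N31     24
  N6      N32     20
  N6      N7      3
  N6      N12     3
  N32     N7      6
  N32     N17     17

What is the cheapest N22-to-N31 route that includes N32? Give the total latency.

48 ms

Best N22 to N32: N22–N6–N7–N32 costing 24
Shortest N32→N31: N32–N31 = 24
Total via N32: 24 + 24 = 48 ms.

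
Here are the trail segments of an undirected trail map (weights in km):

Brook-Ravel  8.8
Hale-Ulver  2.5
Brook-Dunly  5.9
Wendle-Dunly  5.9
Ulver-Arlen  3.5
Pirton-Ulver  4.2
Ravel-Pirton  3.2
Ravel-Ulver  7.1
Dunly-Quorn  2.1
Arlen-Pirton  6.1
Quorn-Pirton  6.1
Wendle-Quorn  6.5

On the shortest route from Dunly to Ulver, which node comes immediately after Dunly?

Enumerating some paths:
Dunly → Quorn → Pirton → Arlen → Ulver: 2.1+6.1+6.1+3.5 = 17.8
Dunly → Quorn → Pirton → Ulver: 2.1+6.1+4.2 = 12.4
Dunly → Quorn → Pirton → Ravel → Ulver: 2.1+6.1+3.2+7.1 = 18.5
The minimum is 12.4 km via Dunly → Quorn → Pirton → Ulver.
So from Dunly the first move is to Quorn.

Quorn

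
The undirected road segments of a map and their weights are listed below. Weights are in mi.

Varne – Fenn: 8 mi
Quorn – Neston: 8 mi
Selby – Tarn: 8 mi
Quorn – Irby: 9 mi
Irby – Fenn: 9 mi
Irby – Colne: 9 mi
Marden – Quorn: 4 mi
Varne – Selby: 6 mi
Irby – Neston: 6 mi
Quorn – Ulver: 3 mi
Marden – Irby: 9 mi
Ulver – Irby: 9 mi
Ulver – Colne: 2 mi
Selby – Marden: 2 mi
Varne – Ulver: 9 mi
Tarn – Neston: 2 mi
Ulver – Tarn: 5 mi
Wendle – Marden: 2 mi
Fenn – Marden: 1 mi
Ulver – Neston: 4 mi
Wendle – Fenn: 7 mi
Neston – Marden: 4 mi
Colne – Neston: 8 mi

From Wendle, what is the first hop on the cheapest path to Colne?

Enumerating some paths:
Wendle - Marden - Neston - Colne: 2+4+8 = 14
Wendle - Marden - Quorn - Ulver - Colne: 2+4+3+2 = 11
Wendle - Marden - Neston - Tarn - Ulver - Colne: 2+4+2+5+2 = 15
Wendle - Marden - Neston - Ulver - Colne: 2+4+4+2 = 12
The minimum is 11 mi via Wendle - Marden - Quorn - Ulver - Colne.
So from Wendle the first move is to Marden.

Marden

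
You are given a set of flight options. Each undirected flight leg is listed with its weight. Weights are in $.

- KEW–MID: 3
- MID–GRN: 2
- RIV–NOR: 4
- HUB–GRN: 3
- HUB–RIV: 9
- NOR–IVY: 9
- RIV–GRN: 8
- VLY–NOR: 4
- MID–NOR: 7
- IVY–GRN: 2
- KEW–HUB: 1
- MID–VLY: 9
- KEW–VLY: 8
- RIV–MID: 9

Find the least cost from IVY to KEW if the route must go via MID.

$7

Best IVY to MID: IVY–GRN–MID costing 4
Best MID to KEW: MID–KEW costing 3
Total via MID: 4 + 3 = $7.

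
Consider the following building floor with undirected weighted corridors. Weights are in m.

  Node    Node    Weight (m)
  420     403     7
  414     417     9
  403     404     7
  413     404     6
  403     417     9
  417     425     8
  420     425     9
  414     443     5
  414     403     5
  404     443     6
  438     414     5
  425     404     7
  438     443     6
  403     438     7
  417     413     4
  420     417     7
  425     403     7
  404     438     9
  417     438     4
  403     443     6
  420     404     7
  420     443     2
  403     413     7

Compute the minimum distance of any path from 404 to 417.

Enumerating some paths:
404–413–417: 6+4 = 10
404–420–417: 7+7 = 14
404–438–417: 9+4 = 13
404–443–420–417: 6+2+7 = 15
The minimum is 10 m via 404–413–417.

10 m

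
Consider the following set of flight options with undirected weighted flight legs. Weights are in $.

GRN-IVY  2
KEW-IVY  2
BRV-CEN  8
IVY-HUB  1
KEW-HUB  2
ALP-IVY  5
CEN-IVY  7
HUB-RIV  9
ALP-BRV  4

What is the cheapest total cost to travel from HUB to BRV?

Candidate routes:
HUB–IVY–ALP–BRV: 1+5+4 = 10
HUB–KEW–IVY–ALP–BRV: 2+2+5+4 = 13
Cheapest is HUB–IVY–ALP–BRV at $10.

$10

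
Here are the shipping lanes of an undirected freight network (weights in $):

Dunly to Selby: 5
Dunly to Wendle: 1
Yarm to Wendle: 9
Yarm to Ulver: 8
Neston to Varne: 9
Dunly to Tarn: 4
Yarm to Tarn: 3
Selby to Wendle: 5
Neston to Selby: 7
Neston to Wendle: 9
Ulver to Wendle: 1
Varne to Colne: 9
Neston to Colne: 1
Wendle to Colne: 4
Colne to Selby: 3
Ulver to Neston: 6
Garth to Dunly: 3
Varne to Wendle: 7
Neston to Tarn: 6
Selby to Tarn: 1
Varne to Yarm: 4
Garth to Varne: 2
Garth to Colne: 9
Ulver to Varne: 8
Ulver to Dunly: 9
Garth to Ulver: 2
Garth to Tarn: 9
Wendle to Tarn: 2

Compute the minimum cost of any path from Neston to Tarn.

Running Dijkstra from Neston:
Neston: 0
Colne: 1  (via Neston)
Selby: 4  (via Colne)
Tarn: 5  (via Selby)
Shortest route: Neston → Colne → Selby → Tarn = $5.

$5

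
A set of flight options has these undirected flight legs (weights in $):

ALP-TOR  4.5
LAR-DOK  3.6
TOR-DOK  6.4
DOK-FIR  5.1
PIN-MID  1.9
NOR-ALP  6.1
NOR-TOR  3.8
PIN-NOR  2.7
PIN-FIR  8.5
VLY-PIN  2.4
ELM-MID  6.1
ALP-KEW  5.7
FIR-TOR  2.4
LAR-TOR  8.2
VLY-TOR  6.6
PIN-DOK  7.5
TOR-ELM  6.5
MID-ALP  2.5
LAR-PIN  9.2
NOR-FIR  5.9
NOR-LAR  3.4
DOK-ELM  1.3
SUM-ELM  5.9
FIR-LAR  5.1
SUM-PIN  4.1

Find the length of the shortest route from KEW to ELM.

$14.3

Shortest distances from KEW:
KEW: 0
ALP: 5.7  (via KEW)
MID: 8.2  (via ALP)
PIN: 10.1  (via MID)
TOR: 10.2  (via ALP)
NOR: 11.8  (via ALP)
VLY: 12.5  (via PIN)
FIR: 12.6  (via TOR)
SUM: 14.2  (via PIN)
ELM: 14.3  (via MID)
Shortest route: KEW → ALP → MID → ELM = $14.3.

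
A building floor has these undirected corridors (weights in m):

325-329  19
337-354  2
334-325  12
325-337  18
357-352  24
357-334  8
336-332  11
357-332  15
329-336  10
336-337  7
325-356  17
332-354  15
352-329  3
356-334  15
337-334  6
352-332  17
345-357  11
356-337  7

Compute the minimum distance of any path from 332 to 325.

Shortest distances from 332:
332: 0
336: 11  (via 332)
354: 15  (via 332)
357: 15  (via 332)
337: 17  (via 354)
352: 17  (via 332)
329: 20  (via 352)
334: 23  (via 357)
356: 24  (via 337)
345: 26  (via 357)
325: 35  (via 337)
Shortest route: 332 → 354 → 337 → 325 = 35 m.

35 m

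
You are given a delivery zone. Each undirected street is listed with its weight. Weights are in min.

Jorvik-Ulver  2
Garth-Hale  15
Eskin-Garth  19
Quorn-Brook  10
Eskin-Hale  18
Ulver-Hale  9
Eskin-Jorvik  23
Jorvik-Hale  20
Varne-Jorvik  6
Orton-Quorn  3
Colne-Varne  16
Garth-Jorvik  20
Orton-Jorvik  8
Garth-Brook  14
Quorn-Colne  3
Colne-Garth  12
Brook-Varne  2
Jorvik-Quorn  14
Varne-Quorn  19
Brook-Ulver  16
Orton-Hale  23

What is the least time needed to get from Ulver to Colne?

16 min

Candidate routes:
Ulver → Jorvik → Orton → Quorn → Colne: 2+8+3+3 = 16
Ulver → Jorvik → Quorn → Colne: 2+14+3 = 19
Cheapest is Ulver → Jorvik → Orton → Quorn → Colne at 16 min.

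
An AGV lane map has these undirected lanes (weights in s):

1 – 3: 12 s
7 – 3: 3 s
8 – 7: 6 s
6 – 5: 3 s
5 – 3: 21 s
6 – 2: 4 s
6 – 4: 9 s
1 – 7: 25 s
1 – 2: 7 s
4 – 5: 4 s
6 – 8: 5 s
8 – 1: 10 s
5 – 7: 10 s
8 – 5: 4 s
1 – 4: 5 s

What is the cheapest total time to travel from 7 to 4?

14 s

Enumerating some paths:
7–8–6–5–4: 6+5+3+4 = 18
7–5–4: 10+4 = 14
The minimum is 14 s via 7–5–4.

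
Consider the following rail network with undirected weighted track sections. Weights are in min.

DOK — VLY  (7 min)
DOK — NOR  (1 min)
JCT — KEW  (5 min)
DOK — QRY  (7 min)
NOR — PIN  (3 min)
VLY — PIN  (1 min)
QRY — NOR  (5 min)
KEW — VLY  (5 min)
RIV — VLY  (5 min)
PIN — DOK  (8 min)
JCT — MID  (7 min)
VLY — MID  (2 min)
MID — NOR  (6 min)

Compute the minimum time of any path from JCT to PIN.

Candidate routes:
JCT - MID - VLY - PIN: 7+2+1 = 10
JCT - KEW - VLY - PIN: 5+5+1 = 11
The minimum is 10 min via JCT - MID - VLY - PIN.

10 min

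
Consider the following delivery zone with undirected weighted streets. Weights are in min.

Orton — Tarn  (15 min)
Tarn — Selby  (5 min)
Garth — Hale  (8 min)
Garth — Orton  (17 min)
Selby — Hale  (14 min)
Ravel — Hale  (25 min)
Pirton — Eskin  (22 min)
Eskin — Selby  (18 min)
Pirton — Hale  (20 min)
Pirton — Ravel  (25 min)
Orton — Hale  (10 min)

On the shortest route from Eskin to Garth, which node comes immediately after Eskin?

Selby

Candidate routes:
Eskin - Selby - Hale - Garth: 18+14+8 = 40
Eskin - Pirton - Hale - Garth: 22+20+8 = 50
Eskin - Selby - Tarn - Orton - Garth: 18+5+15+17 = 55
Cheapest is Eskin - Selby - Hale - Garth at 40 min.
So from Eskin the first move is to Selby.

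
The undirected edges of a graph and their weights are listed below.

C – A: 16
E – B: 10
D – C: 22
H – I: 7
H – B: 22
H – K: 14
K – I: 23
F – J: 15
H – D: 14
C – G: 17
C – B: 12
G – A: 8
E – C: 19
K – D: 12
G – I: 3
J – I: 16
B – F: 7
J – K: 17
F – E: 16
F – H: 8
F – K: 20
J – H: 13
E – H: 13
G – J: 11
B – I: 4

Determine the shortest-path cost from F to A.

Enumerating some paths:
F → H → I → G → A: 8+7+3+8 = 26
F → B → I → G → A: 7+4+3+8 = 22
F → J → G → A: 15+11+8 = 34
F → B → C → A: 7+12+16 = 35
Cheapest is F → B → I → G → A at 22.

22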